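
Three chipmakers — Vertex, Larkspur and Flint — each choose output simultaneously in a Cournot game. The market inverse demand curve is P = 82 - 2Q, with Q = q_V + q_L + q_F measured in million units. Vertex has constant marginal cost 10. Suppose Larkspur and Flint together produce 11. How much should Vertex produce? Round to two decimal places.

12.50

With rivals' combined output fixed at 11, Vertex's profit is π_V = (82 - 2·11 - 2q_V)q_V - (10q_V) = (60 - 2q_V)q_V - (10q_V).
∂π_V/∂q_V = 50 - 4q_V = 0, so q_V = 25/2.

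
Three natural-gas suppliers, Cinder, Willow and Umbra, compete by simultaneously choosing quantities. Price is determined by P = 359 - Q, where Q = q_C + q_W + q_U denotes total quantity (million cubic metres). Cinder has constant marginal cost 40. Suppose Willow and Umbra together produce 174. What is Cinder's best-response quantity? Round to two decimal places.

With rivals' combined output fixed at 174, Cinder's profit is π_C = (359 - 174 - q_C)q_C - (40q_C) = (185 - q_C)q_C - (40q_C).
∂π_C/∂q_C = 145 - 2q_C = 0, so q_C = 145/2.

72.50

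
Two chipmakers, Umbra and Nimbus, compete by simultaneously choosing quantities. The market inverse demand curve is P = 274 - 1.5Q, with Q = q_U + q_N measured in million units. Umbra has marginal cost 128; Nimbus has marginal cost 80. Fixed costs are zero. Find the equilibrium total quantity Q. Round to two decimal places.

75.56

Umbra's profit: π_U = (274 - 1.5Q)q_U - (128q_U). Setting ∂π_U/∂q_U = 0: 146 - 3q_U - (3/2)(q_N) = 0.
Nimbus's first-order condition: 194 - 3q_N - (3/2)(q_U) = 0.
Rearranging gives the reaction functions q_U = (146 - (3/2)q_N)/3 and q_N = (194 - (3/2)q_U)/3.
Solving the pair: q_U = 196/9, q_N = 484/9.
Total output Q = 196/9 + 484/9 = 680/9.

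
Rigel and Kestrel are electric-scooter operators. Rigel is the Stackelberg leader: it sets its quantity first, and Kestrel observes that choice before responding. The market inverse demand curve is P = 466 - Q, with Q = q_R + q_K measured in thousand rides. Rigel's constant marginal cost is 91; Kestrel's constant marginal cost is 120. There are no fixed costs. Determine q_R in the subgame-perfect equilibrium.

The follower Kestrel best-responds to any q_R: π_K = (466 - Q)q_K - 120q_K.
Follower FOC: 346 - q_R - 2q_K = 0, so q_K(q_R) = (346 - q_R)/2.
The leader anticipates this reaction. Substituting into P = 466 - Q gives P = 293 - (1/2)q_R, so π_R = (293 - (1/2)q_R)q_R - 91q_R.
Leader FOC: 202 - q_R = 0, so q_R = 202.
Then q_K = (346 - 202)/2 = 72.

202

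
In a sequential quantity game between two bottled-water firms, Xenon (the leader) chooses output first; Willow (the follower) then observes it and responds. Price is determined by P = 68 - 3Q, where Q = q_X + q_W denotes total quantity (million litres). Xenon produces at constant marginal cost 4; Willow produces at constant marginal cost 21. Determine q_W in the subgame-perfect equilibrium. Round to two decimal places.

The follower Willow best-responds to any q_X: π_W = (68 - 3Q)q_W - 21q_W.
∂π_W/∂q_W = 47 - 3q_X - 6q_W = 0 gives the reaction function q_W = (47 - 3q_X)/6.
Xenon substitutes q_W(q_X) into its own profit: π_X = q_X(68 - 3q_X - (47 - 3q_X)/2) - 4q_X = (89/2 - (3/2)q_X)q_X - 4q_X.
Leader FOC: 81/2 - 3q_X = 0, so q_X = 27/2.
Then q_W = (47 - 3·(27/2))/6 = 13/12.

1.08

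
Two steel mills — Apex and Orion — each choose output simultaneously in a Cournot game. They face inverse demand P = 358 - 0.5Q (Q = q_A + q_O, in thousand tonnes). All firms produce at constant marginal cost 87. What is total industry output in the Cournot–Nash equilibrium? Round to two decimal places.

A representative firm's profit is π_i = q_i(358 - 0.5Q) - 87q_i.
Setting ∂π_i/∂q_i = 0 with rivals' quantities fixed: 271 - q_i - (1/2)q_j = 0.
By symmetry each firm produces the same amount; substituting q_j = q_i yields q_i = 271/(3/2) = 542/3.
Total output Q = 542/3 + 542/3 = 1084/3.

361.33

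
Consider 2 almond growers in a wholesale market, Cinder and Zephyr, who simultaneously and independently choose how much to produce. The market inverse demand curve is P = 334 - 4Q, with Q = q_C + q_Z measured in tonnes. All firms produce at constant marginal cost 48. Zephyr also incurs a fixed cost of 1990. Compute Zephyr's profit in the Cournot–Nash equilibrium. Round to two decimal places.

Each firm earns π_i = (334 - 4Q)q_i - 48q_i.
Setting ∂π_i/∂q_i = 0 with rivals' quantities fixed: 286 - 8q_i - 4q_j = 0.
With identical firms every q_j equals q_i, so q_j = q_i and 286 = 12q_i, giving q_i = 143/6.
Price P = 334 - 4·(143/3) = 430/3.
Zephyr's profit: (430/3 - 48)·(143/6) - 1990 = 282.1111.

282.11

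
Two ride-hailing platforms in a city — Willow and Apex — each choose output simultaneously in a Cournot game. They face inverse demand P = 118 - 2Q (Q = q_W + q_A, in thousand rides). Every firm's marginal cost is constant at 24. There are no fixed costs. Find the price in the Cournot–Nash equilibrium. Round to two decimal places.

55.33

Each firm earns π_i = (118 - 2Q)q_i - 24q_i.
First-order condition (treating rivals' output as given): 94 - 4q_i - 2q_j = 0.
With identical firms every q_j equals q_i, so q_j = q_i and 94 = 6q_i, giving q_i = 47/3.
Total output Q = 94/3, so price P = 118 - 2·(94/3) = 166/3.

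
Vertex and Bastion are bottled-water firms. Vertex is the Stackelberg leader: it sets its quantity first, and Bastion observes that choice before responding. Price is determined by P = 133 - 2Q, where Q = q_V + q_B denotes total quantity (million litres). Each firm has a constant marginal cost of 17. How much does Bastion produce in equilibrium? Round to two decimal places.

14.50

Solve by backward induction. Given q_V, the follower Bastion maximises π_B = (133 - 2q_V - 2q_B)q_B - 17q_B.
Follower FOC: 116 - 2q_V - 4q_B = 0, so q_B(q_V) = (116 - 2q_V)/4.
The leader anticipates this reaction. Substituting into P = 133 - 2Q gives P = 75 - q_V, so π_V = (75 - q_V)q_V - 17q_V.
Maximising: ∂π_V/∂q_V = 58 - 2q_V = 0, giving q_V = 29.
Then q_B = (116 - 2·29)/4 = 29/2.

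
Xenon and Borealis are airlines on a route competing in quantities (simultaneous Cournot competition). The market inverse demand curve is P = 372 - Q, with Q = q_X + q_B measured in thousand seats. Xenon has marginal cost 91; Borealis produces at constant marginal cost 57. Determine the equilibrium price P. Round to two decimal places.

173.33

Xenon's profit: π_X = (372 - Q)q_X - (91q_X). Setting ∂π_X/∂q_X = 0: 281 - 2q_X - (q_B) = 0.
Borealis's profit: π_B = (372 - Q)q_B - (57q_B). Setting ∂π_B/∂q_B = 0: 315 - 2q_B - (q_X) = 0.
Best responses: q_X = (281 - q_B)/2, q_B = (315 - q_X)/2.
Solving the pair: q_X = 247/3, q_B = 349/3.
Total output Q = 596/3, so price P = 372 - 596/3 = 520/3.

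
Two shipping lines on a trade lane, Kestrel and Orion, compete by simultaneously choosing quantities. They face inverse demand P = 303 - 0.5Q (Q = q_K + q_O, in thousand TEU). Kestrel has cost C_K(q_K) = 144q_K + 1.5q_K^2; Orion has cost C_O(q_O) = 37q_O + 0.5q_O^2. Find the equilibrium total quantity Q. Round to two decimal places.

150.90

Kestrel's profit: π_K = (303 - 0.5Q)q_K - (144q_K + (3/2)q_K²). Setting ∂π_K/∂q_K = 0: 159 - 4q_K - (1/2)(q_O) = 0.
Orion's first-order condition: 266 - 2q_O - (1/2)(q_K) = 0.
Rearranging gives the reaction functions q_K = (159 - (1/2)q_O)/4 and q_O = (266 - (1/2)q_K)/2.
Solving the pair: q_K = 740/31, q_O = 127.0323.
Total output Q = 740/31 + 127.0323 = 150.9032.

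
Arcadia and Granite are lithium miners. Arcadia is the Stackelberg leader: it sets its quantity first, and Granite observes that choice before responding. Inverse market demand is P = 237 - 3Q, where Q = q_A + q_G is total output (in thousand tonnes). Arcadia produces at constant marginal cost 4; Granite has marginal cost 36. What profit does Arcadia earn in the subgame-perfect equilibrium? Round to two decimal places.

Solve by backward induction. Given q_A, the follower Granite maximises π_G = (237 - 3q_A - 3q_G)q_G - 36q_G.
∂π_G/∂q_G = 201 - 3q_A - 6q_G = 0 gives the reaction function q_G = (201 - 3q_A)/6.
The leader anticipates this reaction. Substituting into P = 237 - 3Q gives P = 273/2 - (3/2)q_A, so π_A = (273/2 - (3/2)q_A)q_A - 4q_A.
Maximising: ∂π_A/∂q_A = 265/2 - 3q_A = 0, giving q_A = 265/6.
Then q_G = (201 - 3·(265/6))/6 = 137/12.
Price P = 237 - 3·(667/12) = 281/4.
Arcadia's profit: (281/4 - 4)·(265/6) = 2926.0417.

2926.04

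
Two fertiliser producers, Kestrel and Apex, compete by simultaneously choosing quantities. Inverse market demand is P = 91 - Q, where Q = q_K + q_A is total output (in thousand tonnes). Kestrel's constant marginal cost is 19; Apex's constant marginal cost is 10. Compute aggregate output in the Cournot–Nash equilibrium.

51

Kestrel's profit: π_K = (91 - Q)q_K - (19q_K). Setting ∂π_K/∂q_K = 0: 72 - 2q_K - (q_A) = 0.
Apex's first-order condition: 81 - 2q_A - (q_K) = 0.
Best responses: q_K = (72 - q_A)/2, q_A = (81 - q_K)/2.
Substituting one into the other gives q_K = 21 and q_A = 30.
Total output Q = 21 + 30 = 51.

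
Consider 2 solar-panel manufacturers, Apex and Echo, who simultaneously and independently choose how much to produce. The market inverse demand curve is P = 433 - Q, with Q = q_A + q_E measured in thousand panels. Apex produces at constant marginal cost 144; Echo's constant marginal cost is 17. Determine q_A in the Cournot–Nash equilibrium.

54

Apex's profit: π_A = (433 - Q)q_A - (144q_A). Setting ∂π_A/∂q_A = 0: 289 - 2q_A - (q_E) = 0.
Echo's profit: π_E = (433 - Q)q_E - (17q_E). Setting ∂π_E/∂q_E = 0: 416 - 2q_E - (q_A) = 0.
Best responses: q_A = (289 - q_E)/2, q_E = (416 - q_A)/2.
Substituting one into the other gives q_A = 54 and q_E = 181.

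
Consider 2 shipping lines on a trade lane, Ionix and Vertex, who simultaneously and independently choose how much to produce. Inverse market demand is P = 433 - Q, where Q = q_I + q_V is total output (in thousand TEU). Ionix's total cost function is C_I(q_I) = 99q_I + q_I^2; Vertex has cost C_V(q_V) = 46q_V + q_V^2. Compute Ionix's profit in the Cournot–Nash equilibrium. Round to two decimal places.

Ionix's profit: π_I = (433 - Q)q_I - (99q_I + q_I²). Setting ∂π_I/∂q_I = 0: 334 - 4q_I - (q_V) = 0.
Vertex's first-order condition: 387 - 4q_V - (q_I) = 0.
Best responses: q_I = (334 - q_V)/4, q_V = (387 - q_I)/4.
Solving the pair: q_I = 949/15, q_V = 1214/15.
Price P = 433 - 721/5 = 1444/5.
Ionix's profit: (1444/5)·(949/15) - 99·(949/15) - (949/15)² = 8005.3422.

8005.34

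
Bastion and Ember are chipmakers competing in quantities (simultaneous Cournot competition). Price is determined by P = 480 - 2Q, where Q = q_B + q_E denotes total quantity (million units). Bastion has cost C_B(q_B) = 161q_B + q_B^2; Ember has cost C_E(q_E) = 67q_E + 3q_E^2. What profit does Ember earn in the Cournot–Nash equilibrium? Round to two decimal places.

5397.96

Bastion's profit: π_B = (480 - 2Q)q_B - (161q_B + q_B²). Setting ∂π_B/∂q_B = 0: 319 - 6q_B - 2(q_E) = 0.
Ember's profit: π_E = (480 - 2Q)q_E - (67q_E + 3q_E²). Setting ∂π_E/∂q_E = 0: 413 - 10q_E - 2(q_B) = 0.
Best responses: q_B = (319 - 2q_E)/6, q_E = (413 - 2q_B)/10.
Substituting one into the other gives q_B = 591/14 and q_E = 230/7.
Price P = 480 - 2·(1051/14) = 329.8571.
Ember's profit: 329.8571·(230/7) - 67·(230/7) - 3(230/7)² = 5397.9592.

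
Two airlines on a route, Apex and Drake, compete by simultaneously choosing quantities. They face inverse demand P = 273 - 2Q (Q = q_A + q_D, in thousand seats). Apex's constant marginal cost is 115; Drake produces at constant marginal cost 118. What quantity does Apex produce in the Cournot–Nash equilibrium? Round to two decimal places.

26.83

Apex's profit: π_A = (273 - 2Q)q_A - (115q_A). Setting ∂π_A/∂q_A = 0: 158 - 4q_A - 2(q_D) = 0.
Drake's first-order condition: 155 - 4q_D - 2(q_A) = 0.
Rearranging gives the reaction functions q_A = (158 - 2q_D)/4 and q_D = (155 - 2q_A)/4.
Substituting one into the other gives q_A = 161/6 and q_D = 76/3.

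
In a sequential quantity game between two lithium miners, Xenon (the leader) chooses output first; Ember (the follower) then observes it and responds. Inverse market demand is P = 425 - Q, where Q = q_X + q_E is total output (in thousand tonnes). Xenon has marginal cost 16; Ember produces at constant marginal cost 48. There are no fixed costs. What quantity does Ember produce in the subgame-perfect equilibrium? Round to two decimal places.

Solve by backward induction. Given q_X, the follower Ember maximises π_E = (425 - q_X - q_E)q_E - 48q_E.
Setting the follower's marginal profit to zero, 377 - q_X - 2q_E = 0, i.e. q_E = (377 - q_X)/2.
Xenon substitutes q_E(q_X) into its own profit: π_X = q_X(425 - q_X - (377 - q_X)/2) - 16q_X = (473/2 - (1/2)q_X)q_X - 16q_X.
Leader FOC: 441/2 - q_X = 0, so q_X = 441/2.
Then q_E = (377 - 441/2)/2 = 313/4.

78.25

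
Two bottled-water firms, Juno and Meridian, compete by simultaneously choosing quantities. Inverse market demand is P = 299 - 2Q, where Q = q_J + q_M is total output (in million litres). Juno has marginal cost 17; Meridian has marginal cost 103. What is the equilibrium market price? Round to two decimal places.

Juno's profit: π_J = (299 - 2Q)q_J - (17q_J). Setting ∂π_J/∂q_J = 0: 282 - 4q_J - 2(q_M) = 0.
Meridian's profit: π_M = (299 - 2Q)q_M - (103q_M). Setting ∂π_M/∂q_M = 0: 196 - 4q_M - 2(q_J) = 0.
So q_J = (282 - 2q_M)/4 and q_M = (196 - 2q_J)/4.
Substituting one into the other gives q_J = 184/3 and q_M = 55/3.
Total output Q = 239/3, so price P = 299 - 2·(239/3) = 419/3.

139.67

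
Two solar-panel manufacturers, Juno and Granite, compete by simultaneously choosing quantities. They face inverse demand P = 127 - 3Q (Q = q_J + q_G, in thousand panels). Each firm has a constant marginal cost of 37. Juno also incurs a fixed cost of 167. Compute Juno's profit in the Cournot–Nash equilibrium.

Each firm earns π_i = (127 - 3Q)q_i - 37q_i.
Setting ∂π_i/∂q_i = 0 with rivals' quantities fixed: 90 - 6q_i - 3q_j = 0.
By symmetry each firm produces the same amount; substituting q_j = q_i yields q_i = 90/9 = 10.
Price P = 127 - 3·20 = 67.
Juno's profit: (67 - 37)·10 - 167 = 133.

133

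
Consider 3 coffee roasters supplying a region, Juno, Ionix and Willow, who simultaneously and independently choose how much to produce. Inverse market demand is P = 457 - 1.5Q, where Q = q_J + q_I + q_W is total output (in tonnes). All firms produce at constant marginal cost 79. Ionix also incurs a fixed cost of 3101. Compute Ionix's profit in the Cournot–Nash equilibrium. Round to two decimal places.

2852.50

Each firm earns π_i = (457 - 1.5Q)q_i - 79q_i.
Setting ∂π_i/∂q_i = 0 with rivals' quantities fixed: 378 - 3q_i - (3/2)·Σ_{j≠i} q_j = 0.
With identical firms every q_j equals q_i, so Σ_{j≠i} q_j = 2q_i and 378 = 6q_i, giving q_i = 63.
Price P = 457 - (3/2)·189 = 347/2.
Ionix's profit: (347/2 - 79)·63 - 3101 = 2852.5000.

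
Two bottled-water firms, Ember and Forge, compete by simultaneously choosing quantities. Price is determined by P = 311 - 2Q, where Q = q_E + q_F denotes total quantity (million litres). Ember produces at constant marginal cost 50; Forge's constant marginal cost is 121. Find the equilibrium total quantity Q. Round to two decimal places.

Ember's profit: π_E = (311 - 2Q)q_E - (50q_E). Setting ∂π_E/∂q_E = 0: 261 - 4q_E - 2(q_F) = 0.
Forge's profit: π_F = (311 - 2Q)q_F - (121q_F). Setting ∂π_F/∂q_F = 0: 190 - 4q_F - 2(q_E) = 0.
Best responses: q_E = (261 - 2q_F)/4, q_F = (190 - 2q_E)/4.
Substituting one into the other gives q_E = 166/3 and q_F = 119/6.
Total output Q = 166/3 + 119/6 = 451/6.

75.17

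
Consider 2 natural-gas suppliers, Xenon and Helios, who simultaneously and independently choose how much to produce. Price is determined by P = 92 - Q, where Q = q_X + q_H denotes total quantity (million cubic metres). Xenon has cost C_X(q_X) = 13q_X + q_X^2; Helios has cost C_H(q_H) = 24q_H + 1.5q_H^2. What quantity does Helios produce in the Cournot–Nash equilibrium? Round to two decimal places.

10.16

Xenon's profit: π_X = (92 - Q)q_X - (13q_X + q_X²). Setting ∂π_X/∂q_X = 0: 79 - 4q_X - (q_H) = 0.
Helios's profit: π_H = (92 - Q)q_H - (24q_H + (3/2)q_H²). Setting ∂π_H/∂q_H = 0: 68 - 5q_H - (q_X) = 0.
Best responses: q_X = (79 - q_H)/4, q_H = (68 - q_X)/5.
Solving the pair: q_X = 327/19, q_H = 193/19.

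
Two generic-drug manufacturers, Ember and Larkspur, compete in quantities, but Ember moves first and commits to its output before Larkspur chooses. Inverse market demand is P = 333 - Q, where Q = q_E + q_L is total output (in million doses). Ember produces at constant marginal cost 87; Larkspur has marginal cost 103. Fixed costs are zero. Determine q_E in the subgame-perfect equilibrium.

The follower Larkspur best-responds to any q_E: π_L = (333 - Q)q_L - 103q_L.
Setting the follower's marginal profit to zero, 230 - q_E - 2q_L = 0, i.e. q_L = (230 - q_E)/2.
The leader anticipates this reaction. Substituting into P = 333 - Q gives P = 218 - (1/2)q_E, so π_E = (218 - (1/2)q_E)q_E - 87q_E.
Leader FOC: 131 - q_E = 0, so q_E = 131.
Then q_L = (230 - 131)/2 = 99/2.

131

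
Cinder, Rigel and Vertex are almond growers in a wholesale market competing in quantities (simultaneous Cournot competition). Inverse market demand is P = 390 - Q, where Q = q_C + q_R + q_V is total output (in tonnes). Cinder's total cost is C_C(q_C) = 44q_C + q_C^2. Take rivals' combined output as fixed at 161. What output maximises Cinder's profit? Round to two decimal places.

46.25

With rivals' combined output fixed at 161, Cinder's profit is π_C = (390 - 161 - q_C)q_C - (44q_C + q_C²) = (229 - q_C)q_C - (44q_C + q_C²).
∂π_C/∂q_C = 185 - 4q_C = 0, so q_C = 185/4.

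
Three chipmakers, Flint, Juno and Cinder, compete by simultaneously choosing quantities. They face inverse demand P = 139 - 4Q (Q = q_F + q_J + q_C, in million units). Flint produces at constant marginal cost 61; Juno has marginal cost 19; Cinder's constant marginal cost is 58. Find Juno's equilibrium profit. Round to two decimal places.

631.27

Flint's profit: π_F = (139 - 4Q)q_F - (61q_F). Setting ∂π_F/∂q_F = 0: 78 - 8q_F - 4(q_J + q_C) = 0.
Juno's profit: π_J = (139 - 4Q)q_J - (19q_J). Setting ∂π_J/∂q_J = 0: 120 - 8q_J - 4(q_F + q_C) = 0.
Cinder's profit: π_C = (139 - 4Q)q_C - (58q_C). Setting ∂π_C/∂q_C = 0: 81 - 8q_C - 4(q_F + q_J) = 0.
Summing all 3 equations gives 279 − 16Q = 0, hence Q = 279/16.
Back-substituting: q_F = (78 − 279/4)/4 = 33/16, q_J = (120 − 279/4)/4 = 201/16, q_C = (81 − 279/4)/4 = 45/16.
Price P = 139 - 4·(279/16) = 277/4.
Juno's profit: (277/4 - 19)·(201/16) = 631.2656.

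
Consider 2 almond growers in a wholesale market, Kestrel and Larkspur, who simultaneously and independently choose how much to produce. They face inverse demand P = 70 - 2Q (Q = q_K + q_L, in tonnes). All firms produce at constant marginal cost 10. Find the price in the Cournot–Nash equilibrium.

A representative firm's profit is π_i = q_i(70 - 2Q) - 10q_i.
First-order condition (treating rivals' output as given): 60 - 4q_i - 2q_j = 0.
By symmetry each firm produces the same amount; substituting q_j = q_i yields q_i = 60/6 = 10.
Total output Q = 20, so price P = 70 - 2·20 = 30.

30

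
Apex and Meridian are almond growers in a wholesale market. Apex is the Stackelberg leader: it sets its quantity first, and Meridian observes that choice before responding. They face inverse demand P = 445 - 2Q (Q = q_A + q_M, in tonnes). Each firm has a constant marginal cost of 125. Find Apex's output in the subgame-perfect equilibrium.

Solve by backward induction. Given q_A, the follower Meridian maximises π_M = (445 - 2q_A - 2q_M)q_M - 125q_M.
Setting the follower's marginal profit to zero, 320 - 2q_A - 4q_M = 0, i.e. q_M = (320 - 2q_A)/4.
Apex substitutes q_M(q_A) into its own profit: π_A = q_A(445 - 2q_A - (320 - 2q_A)/2) - 125q_A = (285 - q_A)q_A - 125q_A.
Leader FOC: 160 - 2q_A = 0, so q_A = 80.
Then q_M = (320 - 2·80)/4 = 40.

80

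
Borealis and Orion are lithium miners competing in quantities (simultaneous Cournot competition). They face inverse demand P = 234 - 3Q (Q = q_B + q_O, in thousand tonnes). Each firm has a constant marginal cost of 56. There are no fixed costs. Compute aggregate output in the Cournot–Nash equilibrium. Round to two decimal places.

Each firm earns π_i = (234 - 3Q)q_i - 56q_i.
First-order condition (treating rivals' output as given): 178 - 6q_i - 3q_j = 0.
By symmetry each firm produces the same amount; substituting q_j = q_i yields q_i = 178/9.
Total output Q = 178/9 + 178/9 = 356/9.

39.56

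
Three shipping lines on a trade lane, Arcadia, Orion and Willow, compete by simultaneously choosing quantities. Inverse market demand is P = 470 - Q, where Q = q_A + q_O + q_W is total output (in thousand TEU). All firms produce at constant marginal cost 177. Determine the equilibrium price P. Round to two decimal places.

Each firm earns π_i = (470 - Q)q_i - 177q_i.
First-order condition (treating rivals' output as given): 293 - 2q_i - Σ_{j≠i} q_j = 0.
By symmetry each firm produces the same amount; substituting Σ_{j≠i} q_j = 2q_i yields q_i = 293/4.
Total output Q = 879/4, so price P = 470 - 879/4 = 1001/4.

250.25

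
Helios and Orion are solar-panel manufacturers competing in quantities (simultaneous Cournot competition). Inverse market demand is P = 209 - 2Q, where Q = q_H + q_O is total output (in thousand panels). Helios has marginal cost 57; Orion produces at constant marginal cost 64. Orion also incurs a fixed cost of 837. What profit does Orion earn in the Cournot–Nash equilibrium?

221

Helios's profit: π_H = (209 - 2Q)q_H - (57q_H). Setting ∂π_H/∂q_H = 0: 152 - 4q_H - 2(q_O) = 0.
Orion's first-order condition: 145 - 4q_O - 2(q_H) = 0.
Rearranging gives the reaction functions q_H = (152 - 2q_O)/4 and q_O = (145 - 2q_H)/4.
Solving the pair: q_H = 53/2, q_O = 23.
Price P = 209 - 2·(99/2) = 110.
Orion's profit: (110 - 64)·23 - 837 = 221.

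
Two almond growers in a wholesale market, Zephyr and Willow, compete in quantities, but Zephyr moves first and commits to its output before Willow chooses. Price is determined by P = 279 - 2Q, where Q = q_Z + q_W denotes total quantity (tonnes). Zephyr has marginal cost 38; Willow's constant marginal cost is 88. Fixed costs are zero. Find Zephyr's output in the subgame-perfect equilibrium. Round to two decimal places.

Solve by backward induction. Given q_Z, the follower Willow maximises π_W = (279 - 2q_Z - 2q_W)q_W - 88q_W.
∂π_W/∂q_W = 191 - 2q_Z - 4q_W = 0 gives the reaction function q_W = (191 - 2q_Z)/4.
The leader anticipates this reaction. Substituting into P = 279 - 2Q gives P = 367/2 - q_Z, so π_Z = (367/2 - q_Z)q_Z - 38q_Z.
The leader's first-order condition 291/2 - 2q_Z = 0 yields q_Z = 291/4.
Then q_W = (191 - 2·(291/4))/4 = 91/8.

72.75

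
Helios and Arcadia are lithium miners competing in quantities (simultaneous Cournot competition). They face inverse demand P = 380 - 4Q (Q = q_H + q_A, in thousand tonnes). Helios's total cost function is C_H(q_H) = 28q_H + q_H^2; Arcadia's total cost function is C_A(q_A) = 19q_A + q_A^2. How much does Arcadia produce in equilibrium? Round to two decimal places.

26.21

Helios's profit: π_H = (380 - 4Q)q_H - (28q_H + q_H²). Setting ∂π_H/∂q_H = 0: 352 - 10q_H - 4(q_A) = 0.
Arcadia's profit: π_A = (380 - 4Q)q_A - (19q_A + q_A²). Setting ∂π_A/∂q_A = 0: 361 - 10q_A - 4(q_H) = 0.
Rearranging gives the reaction functions q_H = (352 - 4q_A)/10 and q_A = (361 - 4q_H)/10.
Solving the pair: q_H = 173/7, q_A = 367/14.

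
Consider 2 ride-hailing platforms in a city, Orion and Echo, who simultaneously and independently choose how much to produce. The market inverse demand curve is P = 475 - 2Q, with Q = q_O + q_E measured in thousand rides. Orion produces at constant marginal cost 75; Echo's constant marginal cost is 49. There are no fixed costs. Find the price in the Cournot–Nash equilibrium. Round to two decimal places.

199.67

Orion's profit: π_O = (475 - 2Q)q_O - (75q_O). Setting ∂π_O/∂q_O = 0: 400 - 4q_O - 2(q_E) = 0.
Echo's first-order condition: 426 - 4q_E - 2(q_O) = 0.
So q_O = (400 - 2q_E)/4 and q_E = (426 - 2q_O)/4.
Substituting one into the other gives q_O = 187/3 and q_E = 226/3.
Total output Q = 413/3, so price P = 475 - 2·(413/3) = 599/3.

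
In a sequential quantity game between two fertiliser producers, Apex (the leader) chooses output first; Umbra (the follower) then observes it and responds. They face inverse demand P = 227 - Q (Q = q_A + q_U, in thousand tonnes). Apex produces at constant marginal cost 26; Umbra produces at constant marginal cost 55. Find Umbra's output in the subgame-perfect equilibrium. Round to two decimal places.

The follower Umbra best-responds to any q_A: π_U = (227 - Q)q_U - 55q_U.
Follower FOC: 172 - q_A - 2q_U = 0, so q_U(q_A) = (172 - q_A)/2.
The leader anticipates this reaction. Substituting into P = 227 - Q gives P = 141 - (1/2)q_A, so π_A = (141 - (1/2)q_A)q_A - 26q_A.
Maximising: ∂π_A/∂q_A = 115 - q_A = 0, giving q_A = 115.
Then q_U = (172 - 115)/2 = 57/2.

28.50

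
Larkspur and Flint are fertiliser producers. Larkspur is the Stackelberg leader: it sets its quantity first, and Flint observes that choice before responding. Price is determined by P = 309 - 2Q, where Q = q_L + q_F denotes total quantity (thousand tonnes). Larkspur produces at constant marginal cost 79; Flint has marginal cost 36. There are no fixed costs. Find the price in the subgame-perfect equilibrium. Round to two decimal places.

The follower Flint best-responds to any q_L: π_F = (309 - 2Q)q_F - 36q_F.
Follower FOC: 273 - 2q_L - 4q_F = 0, so q_F(q_L) = (273 - 2q_L)/4.
Larkspur substitutes q_F(q_L) into its own profit: π_L = q_L(309 - 2q_L - (273 - 2q_L)/2) - 79q_L = (345/2 - q_L)q_L - 79q_L.
Maximising: ∂π_L/∂q_L = 187/2 - 2q_L = 0, giving q_L = 187/4.
Then q_F = (273 - 2·(187/4))/4 = 359/8.
Total output Q = 733/8, so price P = 309 - 2·(733/8) = 503/4.

125.75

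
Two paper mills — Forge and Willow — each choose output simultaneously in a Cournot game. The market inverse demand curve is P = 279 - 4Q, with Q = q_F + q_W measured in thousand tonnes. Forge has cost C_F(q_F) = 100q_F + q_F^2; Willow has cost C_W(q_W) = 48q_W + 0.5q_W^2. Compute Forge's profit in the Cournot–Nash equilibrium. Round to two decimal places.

Forge's profit: π_F = (279 - 4Q)q_F - (100q_F + q_F²). Setting ∂π_F/∂q_F = 0: 179 - 10q_F - 4(q_W) = 0.
Willow's first-order condition: 231 - 9q_W - 4(q_F) = 0.
Best responses: q_F = (179 - 4q_W)/10, q_W = (231 - 4q_F)/9.
Substituting one into the other gives q_F = 687/74 and q_W = 797/37.
Price P = 279 - 4·30.8243 = 155.7027.
Forge's profit: 155.7027·(687/74) - 100·(687/74) - (687/74)² = 430.9432.

430.94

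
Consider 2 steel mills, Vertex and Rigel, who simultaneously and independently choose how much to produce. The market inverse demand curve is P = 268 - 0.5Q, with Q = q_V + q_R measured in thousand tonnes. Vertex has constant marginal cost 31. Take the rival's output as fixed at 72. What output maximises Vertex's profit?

With the rival's output fixed at 72, Vertex's profit is π_V = (268 - (1/2)·72 - (1/2)q_V)q_V - (31q_V) = (232 - (1/2)q_V)q_V - (31q_V).
∂π_V/∂q_V = 201 - q_V = 0, so q_V = 201.

201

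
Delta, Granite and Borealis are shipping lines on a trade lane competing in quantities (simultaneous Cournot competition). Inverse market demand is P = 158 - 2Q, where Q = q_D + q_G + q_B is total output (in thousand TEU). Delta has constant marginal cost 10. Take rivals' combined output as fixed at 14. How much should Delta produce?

30

With rivals' combined output fixed at 14, Delta's profit is π_D = (158 - 2·14 - 2q_D)q_D - (10q_D) = (130 - 2q_D)q_D - (10q_D).
∂π_D/∂q_D = 120 - 4q_D = 0, so q_D = 30.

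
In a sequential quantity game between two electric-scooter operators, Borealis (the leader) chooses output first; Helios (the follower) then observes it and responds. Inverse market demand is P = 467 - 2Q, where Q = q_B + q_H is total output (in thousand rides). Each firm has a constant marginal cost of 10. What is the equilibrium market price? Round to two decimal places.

124.25

The follower Helios best-responds to any q_B: π_H = (467 - 2Q)q_H - 10q_H.
∂π_H/∂q_H = 457 - 2q_B - 4q_H = 0 gives the reaction function q_H = (457 - 2q_B)/4.
Borealis substitutes q_H(q_B) into its own profit: π_B = q_B(467 - 2q_B - (457 - 2q_B)/2) - 10q_B = (477/2 - q_B)q_B - 10q_B.
The leader's first-order condition 457/2 - 2q_B = 0 yields q_B = 457/4.
Then q_H = (457 - 2·(457/4))/4 = 457/8.
Total output Q = 1371/8, so price P = 467 - 2·(1371/8) = 497/4.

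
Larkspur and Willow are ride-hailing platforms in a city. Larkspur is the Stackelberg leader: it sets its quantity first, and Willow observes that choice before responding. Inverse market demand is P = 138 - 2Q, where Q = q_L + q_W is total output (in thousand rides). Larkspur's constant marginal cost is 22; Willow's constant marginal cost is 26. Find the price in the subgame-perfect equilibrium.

Solve by backward induction. Given q_L, the follower Willow maximises π_W = (138 - 2q_L - 2q_W)q_W - 26q_W.
∂π_W/∂q_W = 112 - 2q_L - 4q_W = 0 gives the reaction function q_W = (112 - 2q_L)/4.
Larkspur substitutes q_W(q_L) into its own profit: π_L = q_L(138 - 2q_L - (112 - 2q_L)/2) - 22q_L = (82 - q_L)q_L - 22q_L.
Leader FOC: 60 - 2q_L = 0, so q_L = 30.
Then q_W = (112 - 2·30)/4 = 13.
Total output Q = 43, so price P = 138 - 2·43 = 52.

52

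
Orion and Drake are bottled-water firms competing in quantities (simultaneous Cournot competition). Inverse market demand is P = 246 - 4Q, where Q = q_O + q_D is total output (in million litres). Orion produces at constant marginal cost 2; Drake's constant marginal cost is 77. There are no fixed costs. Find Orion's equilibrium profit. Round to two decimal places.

Orion's profit: π_O = (246 - 4Q)q_O - (2q_O). Setting ∂π_O/∂q_O = 0: 244 - 8q_O - 4(q_D) = 0.
Drake's profit: π_D = (246 - 4Q)q_D - (77q_D). Setting ∂π_D/∂q_D = 0: 169 - 8q_D - 4(q_O) = 0.
So q_O = (244 - 4q_D)/8 and q_D = (169 - 4q_O)/8.
Substituting one into the other gives q_O = 319/12 and q_D = 47/6.
Price P = 246 - 4·(413/12) = 325/3.
Orion's profit: (325/3 - 2)·(319/12) = 2826.6944.

2826.69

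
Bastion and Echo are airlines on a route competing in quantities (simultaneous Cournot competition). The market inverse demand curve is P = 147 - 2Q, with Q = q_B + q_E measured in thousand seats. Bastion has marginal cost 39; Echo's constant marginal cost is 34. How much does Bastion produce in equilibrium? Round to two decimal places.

Bastion's profit: π_B = (147 - 2Q)q_B - (39q_B). Setting ∂π_B/∂q_B = 0: 108 - 4q_B - 2(q_E) = 0.
Echo's profit: π_E = (147 - 2Q)q_E - (34q_E). Setting ∂π_E/∂q_E = 0: 113 - 4q_E - 2(q_B) = 0.
Best responses: q_B = (108 - 2q_E)/4, q_E = (113 - 2q_B)/4.
Solving the pair: q_B = 103/6, q_E = 59/3.

17.17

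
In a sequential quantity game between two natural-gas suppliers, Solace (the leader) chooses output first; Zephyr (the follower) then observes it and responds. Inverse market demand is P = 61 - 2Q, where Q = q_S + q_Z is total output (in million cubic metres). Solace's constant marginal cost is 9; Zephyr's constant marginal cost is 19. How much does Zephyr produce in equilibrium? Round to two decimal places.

Solve by backward induction. Given q_S, the follower Zephyr maximises π_Z = (61 - 2q_S - 2q_Z)q_Z - 19q_Z.
∂π_Z/∂q_Z = 42 - 2q_S - 4q_Z = 0 gives the reaction function q_Z = (42 - 2q_S)/4.
The leader anticipates this reaction. Substituting into P = 61 - 2Q gives P = 40 - q_S, so π_S = (40 - q_S)q_S - 9q_S.
Maximising: ∂π_S/∂q_S = 31 - 2q_S = 0, giving q_S = 31/2.
Then q_Z = (42 - 2·(31/2))/4 = 11/4.

2.75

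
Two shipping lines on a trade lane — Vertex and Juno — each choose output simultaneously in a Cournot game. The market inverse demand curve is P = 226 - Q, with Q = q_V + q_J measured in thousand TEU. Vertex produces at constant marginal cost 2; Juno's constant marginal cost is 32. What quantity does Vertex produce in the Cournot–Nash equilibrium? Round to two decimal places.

84.67

Vertex's profit: π_V = (226 - Q)q_V - (2q_V). Setting ∂π_V/∂q_V = 0: 224 - 2q_V - (q_J) = 0.
Juno's profit: π_J = (226 - Q)q_J - (32q_J). Setting ∂π_J/∂q_J = 0: 194 - 2q_J - (q_V) = 0.
So q_V = (224 - q_J)/2 and q_J = (194 - q_V)/2.
Solving the pair: q_V = 254/3, q_J = 164/3.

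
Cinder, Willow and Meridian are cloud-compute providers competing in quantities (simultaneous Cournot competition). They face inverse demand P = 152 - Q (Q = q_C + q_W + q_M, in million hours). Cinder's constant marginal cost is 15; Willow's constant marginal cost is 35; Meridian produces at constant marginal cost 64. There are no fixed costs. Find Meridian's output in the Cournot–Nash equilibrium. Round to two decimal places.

2.50

Cinder's profit: π_C = (152 - Q)q_C - (15q_C). Setting ∂π_C/∂q_C = 0: 137 - 2q_C - (q_W + q_M) = 0.
Willow's profit: π_W = (152 - Q)q_W - (35q_W). Setting ∂π_W/∂q_W = 0: 117 - 2q_W - (q_C + q_M) = 0.
Meridian's profit: π_M = (152 - Q)q_M - (64q_M). Setting ∂π_M/∂q_M = 0: 88 - 2q_M - (q_C + q_W) = 0.
Summing all 3 equations gives 342 − 4Q = 0, hence Q = 171/2.
Back-substituting: q_C = (137 − 171/2) = 103/2, q_W = (117 − 171/2) = 63/2, q_M = (88 − 171/2) = 5/2.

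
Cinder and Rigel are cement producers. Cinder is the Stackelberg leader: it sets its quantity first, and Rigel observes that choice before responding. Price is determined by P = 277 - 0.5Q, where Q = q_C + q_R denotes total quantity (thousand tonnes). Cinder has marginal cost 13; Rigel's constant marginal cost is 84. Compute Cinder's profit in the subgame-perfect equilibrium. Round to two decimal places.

The follower Rigel best-responds to any q_C: π_R = (277 - 0.5Q)q_R - 84q_R.
Follower FOC: 193 - (1/2)q_C - q_R = 0, so q_R(q_C) = (193 - (1/2)q_C).
The leader anticipates this reaction. Substituting into P = 277 - 0.5Q gives P = 361/2 - (1/4)q_C, so π_C = (361/2 - (1/4)q_C)q_C - 13q_C.
The leader's first-order condition 335/2 - (1/2)q_C = 0 yields q_C = 335.
Then q_R = (193 - (1/2)·335) = 51/2.
Price P = 277 - (1/2)·(721/2) = 387/4.
Cinder's profit: (387/4 - 13)·335 = 28056.2500.

28056.25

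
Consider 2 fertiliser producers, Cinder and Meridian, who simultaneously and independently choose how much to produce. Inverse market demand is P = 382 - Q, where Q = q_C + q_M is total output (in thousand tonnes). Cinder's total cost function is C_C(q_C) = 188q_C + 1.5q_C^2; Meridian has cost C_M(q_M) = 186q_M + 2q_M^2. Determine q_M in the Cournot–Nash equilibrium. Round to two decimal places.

Cinder's profit: π_C = (382 - Q)q_C - (188q_C + (3/2)q_C²). Setting ∂π_C/∂q_C = 0: 194 - 5q_C - (q_M) = 0.
Meridian's profit: π_M = (382 - Q)q_M - (186q_M + 2q_M²). Setting ∂π_M/∂q_M = 0: 196 - 6q_M - (q_C) = 0.
So q_C = (194 - q_M)/5 and q_M = (196 - q_C)/6.
Substituting one into the other gives q_C = 968/29 and q_M = 786/29.

27.10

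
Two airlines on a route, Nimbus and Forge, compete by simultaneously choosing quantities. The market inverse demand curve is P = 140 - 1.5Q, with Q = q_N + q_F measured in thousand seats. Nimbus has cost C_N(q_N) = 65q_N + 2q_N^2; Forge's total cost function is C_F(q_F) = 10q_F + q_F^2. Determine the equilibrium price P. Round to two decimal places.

95.23

Nimbus's profit: π_N = (140 - 1.5Q)q_N - (65q_N + 2q_N²). Setting ∂π_N/∂q_N = 0: 75 - 7q_N - (3/2)(q_F) = 0.
Forge's profit: π_F = (140 - 1.5Q)q_F - (10q_F + q_F²). Setting ∂π_F/∂q_F = 0: 130 - 5q_F - (3/2)(q_N) = 0.
Best responses: q_N = (75 - (3/2)q_F)/7, q_F = (130 - (3/2)q_N)/5.
Solving the pair: q_N = 720/131, q_F = 24.3511.
Total output Q = 29.8473, so price P = 140 - (3/2)·29.8473 = 95.2290.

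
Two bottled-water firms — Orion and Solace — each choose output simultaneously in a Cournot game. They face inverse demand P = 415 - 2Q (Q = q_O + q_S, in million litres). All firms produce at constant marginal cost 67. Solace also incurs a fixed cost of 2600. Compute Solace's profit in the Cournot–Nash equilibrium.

Each firm earns π_i = (415 - 2Q)q_i - 67q_i.
First-order condition (treating rivals' output as given): 348 - 4q_i - 2q_j = 0.
With identical firms every q_j equals q_i, so q_j = q_i and 348 = 6q_i, giving q_i = 58.
Price P = 415 - 2·116 = 183.
Solace's profit: (183 - 67)·58 - 2600 = 4128.

4128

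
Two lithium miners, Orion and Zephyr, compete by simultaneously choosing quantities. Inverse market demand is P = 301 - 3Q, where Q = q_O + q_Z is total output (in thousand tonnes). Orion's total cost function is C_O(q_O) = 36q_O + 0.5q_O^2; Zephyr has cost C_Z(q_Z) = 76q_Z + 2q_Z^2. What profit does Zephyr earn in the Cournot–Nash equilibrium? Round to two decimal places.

Orion's profit: π_O = (301 - 3Q)q_O - (36q_O + (1/2)q_O²). Setting ∂π_O/∂q_O = 0: 265 - 7q_O - 3(q_Z) = 0.
Zephyr's profit: π_Z = (301 - 3Q)q_Z - (76q_Z + 2q_Z²). Setting ∂π_Z/∂q_Z = 0: 225 - 10q_Z - 3(q_O) = 0.
So q_O = (265 - 3q_Z)/7 and q_Z = (225 - 3q_O)/10.
Solving the pair: q_O = 1975/61, q_Z = 780/61.
Price P = 301 - 3·45.1639 = 165.5082.
Zephyr's profit: 165.5082·(780/61) - 76·(780/61) - 2(780/61)² = 817.5222.

817.52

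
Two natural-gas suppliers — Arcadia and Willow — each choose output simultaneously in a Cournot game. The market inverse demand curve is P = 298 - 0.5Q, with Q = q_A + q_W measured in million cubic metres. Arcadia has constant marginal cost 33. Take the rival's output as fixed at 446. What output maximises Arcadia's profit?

42

With the rival's output fixed at 446, Arcadia's profit is π_A = (298 - (1/2)·446 - (1/2)q_A)q_A - (33q_A) = (75 - (1/2)q_A)q_A - (33q_A).
∂π_A/∂q_A = 42 - q_A = 0, so q_A = 42.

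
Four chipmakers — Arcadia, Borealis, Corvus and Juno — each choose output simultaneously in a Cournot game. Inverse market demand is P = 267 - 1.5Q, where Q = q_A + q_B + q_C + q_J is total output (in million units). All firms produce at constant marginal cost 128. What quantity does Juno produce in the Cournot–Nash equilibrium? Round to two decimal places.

18.53

Each firm earns π_i = (267 - 1.5Q)q_i - 128q_i.
First-order condition (treating rivals' output as given): 139 - 3q_i - (3/2)·Σ_{j≠i} q_j = 0.
By symmetry each firm produces the same amount; substituting Σ_{j≠i} q_j = 3q_i yields q_i = 139/(15/2) = 278/15.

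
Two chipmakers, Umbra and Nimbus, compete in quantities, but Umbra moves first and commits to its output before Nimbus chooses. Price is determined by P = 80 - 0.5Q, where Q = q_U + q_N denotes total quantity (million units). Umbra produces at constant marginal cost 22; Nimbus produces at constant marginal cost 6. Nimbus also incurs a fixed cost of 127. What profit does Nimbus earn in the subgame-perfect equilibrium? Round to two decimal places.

1277.50

Solve by backward induction. Given q_U, the follower Nimbus maximises π_N = (80 - (1/2)q_U - (1/2)q_N)q_N - 6q_N.
∂π_N/∂q_N = 74 - (1/2)q_U - q_N = 0 gives the reaction function q_N = (74 - (1/2)q_U).
The leader anticipates this reaction. Substituting into P = 80 - 0.5Q gives P = 43 - (1/4)q_U, so π_U = (43 - (1/4)q_U)q_U - 22q_U.
Leader FOC: 21 - (1/2)q_U = 0, so q_U = 42.
Then q_N = (74 - (1/2)·42) = 53.
Price P = 80 - (1/2)·95 = 65/2.
Nimbus's profit: (65/2 - 6)·53 - 127 = 1277.5000.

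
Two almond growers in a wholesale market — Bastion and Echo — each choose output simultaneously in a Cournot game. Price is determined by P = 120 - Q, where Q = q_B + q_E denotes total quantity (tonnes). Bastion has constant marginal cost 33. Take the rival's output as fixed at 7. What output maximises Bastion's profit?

40

With the rival's output fixed at 7, Bastion's profit is π_B = (120 - 7 - q_B)q_B - (33q_B) = (113 - q_B)q_B - (33q_B).
∂π_B/∂q_B = 80 - 2q_B = 0, so q_B = 40.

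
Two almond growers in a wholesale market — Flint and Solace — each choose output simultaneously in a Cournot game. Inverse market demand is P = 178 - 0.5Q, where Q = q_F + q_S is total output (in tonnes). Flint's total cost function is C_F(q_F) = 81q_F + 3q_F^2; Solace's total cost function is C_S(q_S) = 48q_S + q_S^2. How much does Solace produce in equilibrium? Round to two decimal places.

Flint's profit: π_F = (178 - 0.5Q)q_F - (81q_F + 3q_F²). Setting ∂π_F/∂q_F = 0: 97 - 7q_F - (1/2)(q_S) = 0.
Solace's profit: π_S = (178 - 0.5Q)q_S - (48q_S + q_S²). Setting ∂π_S/∂q_S = 0: 130 - 3q_S - (1/2)(q_F) = 0.
Best responses: q_F = (97 - (1/2)q_S)/7, q_S = (130 - (1/2)q_F)/3.
Substituting one into the other gives q_F = 904/83 and q_S = 41.5181.

41.52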